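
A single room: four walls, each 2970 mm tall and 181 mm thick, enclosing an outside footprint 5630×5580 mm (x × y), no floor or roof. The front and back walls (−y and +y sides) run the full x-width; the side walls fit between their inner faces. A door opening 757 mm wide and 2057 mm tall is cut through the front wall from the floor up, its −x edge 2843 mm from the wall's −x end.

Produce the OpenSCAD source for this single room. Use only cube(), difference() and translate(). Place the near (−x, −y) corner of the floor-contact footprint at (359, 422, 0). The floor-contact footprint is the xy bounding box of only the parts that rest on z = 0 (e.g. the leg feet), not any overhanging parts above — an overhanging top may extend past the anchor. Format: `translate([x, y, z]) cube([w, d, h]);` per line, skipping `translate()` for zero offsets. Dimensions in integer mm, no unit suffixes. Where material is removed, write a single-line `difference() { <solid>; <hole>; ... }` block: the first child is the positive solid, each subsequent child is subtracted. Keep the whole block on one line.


difference() { translate([359, 422, 0]) cube([5630, 181, 2970]); translate([3202, 422, 0]) cube([757, 181, 2057]); }
translate([359, 5821, 0]) cube([5630, 181, 2970]);
translate([359, 603, 0]) cube([181, 5218, 2970]);
translate([5808, 603, 0]) cube([181, 5218, 2970]);


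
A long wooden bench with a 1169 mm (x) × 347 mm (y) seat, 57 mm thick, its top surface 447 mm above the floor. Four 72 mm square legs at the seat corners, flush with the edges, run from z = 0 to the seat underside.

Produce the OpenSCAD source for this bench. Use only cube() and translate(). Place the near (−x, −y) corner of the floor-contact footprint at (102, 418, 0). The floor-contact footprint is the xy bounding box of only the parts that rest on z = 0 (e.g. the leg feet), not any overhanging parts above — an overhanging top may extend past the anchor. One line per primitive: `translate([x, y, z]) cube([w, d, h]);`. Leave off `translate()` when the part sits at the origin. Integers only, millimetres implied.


// leg_h = 447 − 57 = 390
translate([102, 418, 390]) cube([1169, 347, 57]);
translate([102, 418, 0]) cube([72, 72, 390]);
translate([102, 693, 0]) cube([72, 72, 390]);
translate([1199, 418, 0]) cube([72, 72, 390]);
translate([1199, 693, 0]) cube([72, 72, 390]);


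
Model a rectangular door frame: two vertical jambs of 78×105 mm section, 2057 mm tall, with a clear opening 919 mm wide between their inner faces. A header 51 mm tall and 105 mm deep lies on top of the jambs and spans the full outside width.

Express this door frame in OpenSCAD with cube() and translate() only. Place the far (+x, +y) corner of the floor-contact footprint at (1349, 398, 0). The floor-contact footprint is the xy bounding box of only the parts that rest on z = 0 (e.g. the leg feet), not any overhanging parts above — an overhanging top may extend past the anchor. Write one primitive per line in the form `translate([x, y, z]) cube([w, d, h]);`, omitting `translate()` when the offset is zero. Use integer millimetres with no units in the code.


translate([274, 293, 0]) cube([78, 105, 2057]);
translate([1271, 293, 0]) cube([78, 105, 2057]);
translate([274, 293, 2057]) cube([1075, 105, 51]);


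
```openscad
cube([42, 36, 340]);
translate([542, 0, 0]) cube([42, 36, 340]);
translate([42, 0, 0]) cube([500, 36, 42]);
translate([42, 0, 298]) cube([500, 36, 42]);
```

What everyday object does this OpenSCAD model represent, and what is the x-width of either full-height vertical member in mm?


A picture frame. The border width is 42 mm.

Four thin pieces enclosing a rectangular opening — a picture frame. The two full-height stiles are 340 mm tall; the top rail sits at z = 298 and is 42 mm tall, so the border above the opening is 340 − 298 = 42 mm, matching the stile x-width.


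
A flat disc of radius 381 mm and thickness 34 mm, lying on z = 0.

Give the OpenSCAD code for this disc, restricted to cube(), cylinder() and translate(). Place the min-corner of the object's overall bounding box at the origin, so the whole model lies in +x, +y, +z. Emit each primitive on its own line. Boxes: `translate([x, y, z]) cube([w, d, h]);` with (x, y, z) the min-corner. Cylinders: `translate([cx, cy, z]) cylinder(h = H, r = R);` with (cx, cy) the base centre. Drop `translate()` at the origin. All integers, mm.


translate([381, 381, 0]) cylinder(h = 34, r = 381);


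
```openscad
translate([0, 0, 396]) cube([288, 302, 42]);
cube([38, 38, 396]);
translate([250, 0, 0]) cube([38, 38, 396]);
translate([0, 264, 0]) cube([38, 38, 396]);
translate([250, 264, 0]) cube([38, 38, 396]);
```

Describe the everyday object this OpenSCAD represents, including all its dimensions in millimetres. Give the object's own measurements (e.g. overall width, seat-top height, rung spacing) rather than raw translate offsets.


A four-legged stool. The seat is a 288×302×42 mm slab whose top surface is at z = 438 mm; four square legs, each 38×38 mm in cross-section, run from the floor (z = 0) to the underside of the seat, each flush with a corner of the seat.


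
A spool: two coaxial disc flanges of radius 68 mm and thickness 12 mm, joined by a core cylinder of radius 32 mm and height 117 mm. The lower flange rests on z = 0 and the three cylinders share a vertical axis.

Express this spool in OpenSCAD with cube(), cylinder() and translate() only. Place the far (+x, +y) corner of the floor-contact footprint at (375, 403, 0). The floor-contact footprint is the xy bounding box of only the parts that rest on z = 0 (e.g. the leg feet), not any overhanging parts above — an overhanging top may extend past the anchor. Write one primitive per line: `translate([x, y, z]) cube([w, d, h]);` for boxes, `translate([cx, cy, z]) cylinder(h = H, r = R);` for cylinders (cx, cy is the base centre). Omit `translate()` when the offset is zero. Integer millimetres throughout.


translate([307, 335, 0]) cylinder(h = 12, r = 68);
translate([307, 335, 12]) cylinder(h = 117, r = 32);
translate([307, 335, 129]) cylinder(h = 12, r = 68);


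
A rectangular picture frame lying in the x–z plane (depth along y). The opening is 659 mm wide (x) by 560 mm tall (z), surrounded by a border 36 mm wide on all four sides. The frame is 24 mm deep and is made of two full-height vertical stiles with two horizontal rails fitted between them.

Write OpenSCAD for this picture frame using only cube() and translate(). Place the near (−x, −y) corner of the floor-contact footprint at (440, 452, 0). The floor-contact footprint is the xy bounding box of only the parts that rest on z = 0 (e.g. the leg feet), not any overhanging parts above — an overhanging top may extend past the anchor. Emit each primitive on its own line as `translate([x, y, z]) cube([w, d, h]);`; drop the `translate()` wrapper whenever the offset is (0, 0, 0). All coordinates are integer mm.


translate([440, 452, 0]) cube([36, 24, 632]);
translate([1135, 452, 0]) cube([36, 24, 632]);
translate([476, 452, 0]) cube([659, 24, 36]);
translate([476, 452, 596]) cube([659, 24, 36]);


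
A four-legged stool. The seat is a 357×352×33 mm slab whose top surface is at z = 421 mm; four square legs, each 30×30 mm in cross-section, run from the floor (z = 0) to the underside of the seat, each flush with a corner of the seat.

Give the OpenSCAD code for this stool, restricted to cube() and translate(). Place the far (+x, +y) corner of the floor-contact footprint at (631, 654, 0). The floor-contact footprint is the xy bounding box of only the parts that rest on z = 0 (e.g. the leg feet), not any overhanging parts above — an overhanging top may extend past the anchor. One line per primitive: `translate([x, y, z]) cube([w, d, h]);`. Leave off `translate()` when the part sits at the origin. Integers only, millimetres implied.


translate([274, 302, 388]) cube([357, 352, 33]);
translate([274, 302, 0]) cube([30, 30, 388]);
translate([601, 302, 0]) cube([30, 30, 388]);
translate([274, 624, 0]) cube([30, 30, 388]);
translate([601, 624, 0]) cube([30, 30, 388]);


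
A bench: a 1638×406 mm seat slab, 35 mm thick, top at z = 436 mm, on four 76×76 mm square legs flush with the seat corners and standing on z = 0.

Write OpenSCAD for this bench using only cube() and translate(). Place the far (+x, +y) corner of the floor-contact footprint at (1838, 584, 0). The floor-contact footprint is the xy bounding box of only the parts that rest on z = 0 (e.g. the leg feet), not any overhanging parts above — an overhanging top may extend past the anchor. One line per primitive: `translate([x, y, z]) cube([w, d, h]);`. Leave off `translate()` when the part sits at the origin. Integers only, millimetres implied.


translate([200, 178, 401]) cube([1638, 406, 35]);
translate([200, 178, 0]) cube([76, 76, 401]);
translate([200, 508, 0]) cube([76, 76, 401]);
translate([1762, 178, 0]) cube([76, 76, 401]);
translate([1762, 508, 0]) cube([76, 76, 401]);


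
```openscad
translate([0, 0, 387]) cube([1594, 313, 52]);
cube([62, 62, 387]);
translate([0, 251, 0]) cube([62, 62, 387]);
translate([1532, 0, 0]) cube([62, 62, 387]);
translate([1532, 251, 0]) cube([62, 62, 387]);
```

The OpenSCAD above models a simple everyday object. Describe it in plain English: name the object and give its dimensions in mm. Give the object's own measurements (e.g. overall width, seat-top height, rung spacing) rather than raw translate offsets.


A long wooden bench with a 1594 mm (x) × 313 mm (y) seat, 52 mm thick, its top surface 439 mm above the floor. Four 62 mm square legs at the seat corners, flush with the edges, run from z = 0 to the seat underside.


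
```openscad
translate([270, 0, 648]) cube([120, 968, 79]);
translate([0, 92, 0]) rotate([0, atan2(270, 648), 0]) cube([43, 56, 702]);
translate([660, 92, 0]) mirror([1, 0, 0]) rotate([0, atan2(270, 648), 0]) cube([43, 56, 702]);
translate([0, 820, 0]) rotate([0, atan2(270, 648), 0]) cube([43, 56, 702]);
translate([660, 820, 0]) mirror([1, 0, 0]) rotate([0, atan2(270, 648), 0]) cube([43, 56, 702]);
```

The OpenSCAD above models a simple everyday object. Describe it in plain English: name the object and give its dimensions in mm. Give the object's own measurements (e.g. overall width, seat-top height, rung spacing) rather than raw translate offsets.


A sawhorse. A 120×968×79 mm beam (x, y, z) sits on two A-frame leg pairs. Each pair is two raked legs of 43×56 mm section (56 mm along y) splaying symmetrically in x. Each leg rises 648 mm vertically over 270 mm of horizontal reach and is 702 mm long along its own axis. Every leg's outer bottom edge rests on the floor and its outer top edge meets a bottom edge of the beam — the left legs (tilting toward +x) meet the beam's −x bottom edge, the right legs (their mirror images, tilting toward −x) meet its +x bottom edge — so the leg tops tuck under the beam, the beam's underside is 648 mm above the floor, and the feet are 660 mm apart outside-to-outside with the beam centred between them. The two leg pairs are set in 92 mm from either end of the beam.


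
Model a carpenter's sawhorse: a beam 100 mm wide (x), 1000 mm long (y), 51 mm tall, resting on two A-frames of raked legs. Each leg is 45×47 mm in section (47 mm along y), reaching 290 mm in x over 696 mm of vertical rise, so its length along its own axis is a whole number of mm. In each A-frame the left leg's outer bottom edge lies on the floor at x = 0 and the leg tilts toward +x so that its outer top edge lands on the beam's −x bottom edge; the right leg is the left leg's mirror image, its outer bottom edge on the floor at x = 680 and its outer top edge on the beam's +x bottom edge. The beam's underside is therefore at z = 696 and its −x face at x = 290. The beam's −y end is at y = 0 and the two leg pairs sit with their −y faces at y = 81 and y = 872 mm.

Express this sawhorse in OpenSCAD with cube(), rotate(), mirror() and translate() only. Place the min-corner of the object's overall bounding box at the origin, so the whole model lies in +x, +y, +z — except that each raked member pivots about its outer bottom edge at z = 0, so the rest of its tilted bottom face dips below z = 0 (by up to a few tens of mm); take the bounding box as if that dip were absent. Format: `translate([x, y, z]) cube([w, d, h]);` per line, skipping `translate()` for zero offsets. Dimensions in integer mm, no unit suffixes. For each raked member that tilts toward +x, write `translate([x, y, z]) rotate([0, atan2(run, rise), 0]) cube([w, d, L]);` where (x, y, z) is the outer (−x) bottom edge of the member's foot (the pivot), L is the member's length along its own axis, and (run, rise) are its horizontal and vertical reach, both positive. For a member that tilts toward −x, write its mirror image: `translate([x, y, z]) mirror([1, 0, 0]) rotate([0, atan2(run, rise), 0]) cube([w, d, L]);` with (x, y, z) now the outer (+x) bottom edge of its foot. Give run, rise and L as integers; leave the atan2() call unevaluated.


translate([290, 0, 696]) cube([100, 1000, 51]);
translate([0, 81, 0]) rotate([0, atan2(290, 696), 0]) cube([45, 47, 754]);
translate([680, 81, 0]) mirror([1, 0, 0]) rotate([0, atan2(290, 696), 0]) cube([45, 47, 754]);
translate([0, 872, 0]) rotate([0, atan2(290, 696), 0]) cube([45, 47, 754]);
translate([680, 872, 0]) mirror([1, 0, 0]) rotate([0, atan2(290, 696), 0]) cube([45, 47, 754]);


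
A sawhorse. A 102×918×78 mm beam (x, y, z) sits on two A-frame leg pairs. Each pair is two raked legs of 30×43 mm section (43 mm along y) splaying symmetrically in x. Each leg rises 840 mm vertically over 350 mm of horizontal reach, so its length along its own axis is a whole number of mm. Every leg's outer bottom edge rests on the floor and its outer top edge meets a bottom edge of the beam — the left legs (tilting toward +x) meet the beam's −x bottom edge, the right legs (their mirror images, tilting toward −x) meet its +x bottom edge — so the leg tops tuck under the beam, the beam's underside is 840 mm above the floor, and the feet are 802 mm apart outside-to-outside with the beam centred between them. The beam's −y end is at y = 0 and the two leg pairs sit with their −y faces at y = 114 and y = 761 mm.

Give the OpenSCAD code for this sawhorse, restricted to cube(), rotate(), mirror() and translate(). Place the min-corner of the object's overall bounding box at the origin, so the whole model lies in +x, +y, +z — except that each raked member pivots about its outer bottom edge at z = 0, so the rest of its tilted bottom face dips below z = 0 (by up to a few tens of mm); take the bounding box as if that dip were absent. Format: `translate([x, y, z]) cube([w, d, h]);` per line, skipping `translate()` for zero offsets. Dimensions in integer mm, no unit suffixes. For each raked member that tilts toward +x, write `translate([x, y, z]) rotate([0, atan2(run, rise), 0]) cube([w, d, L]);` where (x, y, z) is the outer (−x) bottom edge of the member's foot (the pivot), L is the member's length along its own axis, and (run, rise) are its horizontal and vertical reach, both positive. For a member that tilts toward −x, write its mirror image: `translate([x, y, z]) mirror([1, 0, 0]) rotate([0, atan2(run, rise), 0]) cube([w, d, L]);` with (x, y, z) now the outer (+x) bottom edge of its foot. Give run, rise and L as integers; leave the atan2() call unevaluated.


// leg length = √(350² + 840²) = 910
// right-leg outer foot x = 2·350 + 102 = 802
// beam min-corner = (350, 0, 840)
translate([350, 0, 840]) cube([102, 918, 78]);
translate([0, 114, 0]) rotate([0, atan2(350, 840), 0]) cube([30, 43, 910]);
translate([802, 114, 0]) mirror([1, 0, 0]) rotate([0, atan2(350, 840), 0]) cube([30, 43, 910]);
translate([0, 761, 0]) rotate([0, atan2(350, 840), 0]) cube([30, 43, 910]);
translate([802, 761, 0]) mirror([1, 0, 0]) rotate([0, atan2(350, 840), 0]) cube([30, 43, 910]);


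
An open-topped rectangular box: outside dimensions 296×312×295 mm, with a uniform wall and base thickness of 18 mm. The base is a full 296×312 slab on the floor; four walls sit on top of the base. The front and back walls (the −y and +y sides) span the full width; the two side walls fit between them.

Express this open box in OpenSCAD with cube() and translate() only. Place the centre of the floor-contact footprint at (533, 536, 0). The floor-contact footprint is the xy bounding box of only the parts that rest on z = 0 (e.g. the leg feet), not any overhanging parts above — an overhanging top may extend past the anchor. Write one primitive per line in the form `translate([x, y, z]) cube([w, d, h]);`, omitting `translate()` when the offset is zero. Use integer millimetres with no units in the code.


translate([385, 380, 0]) cube([296, 312, 18]);
translate([385, 380, 18]) cube([296, 18, 277]);
translate([385, 674, 18]) cube([296, 18, 277]);
translate([385, 398, 18]) cube([18, 276, 277]);
translate([663, 398, 18]) cube([18, 276, 277]);


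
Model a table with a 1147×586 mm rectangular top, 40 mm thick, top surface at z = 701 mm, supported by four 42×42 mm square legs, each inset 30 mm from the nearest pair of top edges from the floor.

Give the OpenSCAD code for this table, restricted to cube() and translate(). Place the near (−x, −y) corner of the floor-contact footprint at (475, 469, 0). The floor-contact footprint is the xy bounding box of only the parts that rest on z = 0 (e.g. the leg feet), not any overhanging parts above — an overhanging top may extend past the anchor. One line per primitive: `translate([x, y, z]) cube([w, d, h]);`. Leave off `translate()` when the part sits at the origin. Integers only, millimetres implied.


translate([445, 439, 661]) cube([1147, 586, 40]);
translate([475, 469, 0]) cube([42, 42, 661]);
translate([1520, 469, 0]) cube([42, 42, 661]);
translate([475, 953, 0]) cube([42, 42, 661]);
translate([1520, 953, 0]) cube([42, 42, 661]);


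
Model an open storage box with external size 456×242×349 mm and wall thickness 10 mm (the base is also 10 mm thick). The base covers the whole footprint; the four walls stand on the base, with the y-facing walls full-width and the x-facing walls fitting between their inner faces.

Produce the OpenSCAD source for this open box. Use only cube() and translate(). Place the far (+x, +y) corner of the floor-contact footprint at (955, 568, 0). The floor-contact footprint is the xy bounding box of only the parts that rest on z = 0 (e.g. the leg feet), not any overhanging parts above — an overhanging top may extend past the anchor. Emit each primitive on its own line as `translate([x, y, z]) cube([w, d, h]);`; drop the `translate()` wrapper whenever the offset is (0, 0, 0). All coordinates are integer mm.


translate([499, 326, 0]) cube([456, 242, 10]);
translate([499, 326, 10]) cube([456, 10, 339]);
translate([499, 558, 10]) cube([456, 10, 339]);
translate([499, 336, 10]) cube([10, 222, 339]);
translate([945, 336, 10]) cube([10, 222, 339]);


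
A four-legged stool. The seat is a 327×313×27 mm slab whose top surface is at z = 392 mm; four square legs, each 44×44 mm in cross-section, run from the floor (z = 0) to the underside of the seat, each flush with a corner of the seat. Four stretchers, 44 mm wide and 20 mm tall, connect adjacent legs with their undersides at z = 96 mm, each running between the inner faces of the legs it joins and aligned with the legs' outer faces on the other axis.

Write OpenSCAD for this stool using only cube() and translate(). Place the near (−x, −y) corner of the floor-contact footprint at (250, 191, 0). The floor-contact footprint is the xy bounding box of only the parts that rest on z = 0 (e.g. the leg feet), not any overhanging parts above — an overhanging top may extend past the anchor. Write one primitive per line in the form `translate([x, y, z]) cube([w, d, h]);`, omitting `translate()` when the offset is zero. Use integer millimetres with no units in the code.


// leg_h = 392 - 27 = 365
// stretcher span = 327 - 2*44 = 239
translate([250, 191, 365]) cube([327, 313, 27]);
translate([250, 191, 0]) cube([44, 44, 365]);
translate([533, 191, 0]) cube([44, 44, 365]);
translate([250, 460, 0]) cube([44, 44, 365]);
translate([533, 460, 0]) cube([44, 44, 365]);
translate([294, 191, 96]) cube([239, 44, 20]);
translate([294, 460, 96]) cube([239, 44, 20]);
translate([250, 235, 96]) cube([44, 225, 20]);
translate([533, 235, 96]) cube([44, 225, 20]);


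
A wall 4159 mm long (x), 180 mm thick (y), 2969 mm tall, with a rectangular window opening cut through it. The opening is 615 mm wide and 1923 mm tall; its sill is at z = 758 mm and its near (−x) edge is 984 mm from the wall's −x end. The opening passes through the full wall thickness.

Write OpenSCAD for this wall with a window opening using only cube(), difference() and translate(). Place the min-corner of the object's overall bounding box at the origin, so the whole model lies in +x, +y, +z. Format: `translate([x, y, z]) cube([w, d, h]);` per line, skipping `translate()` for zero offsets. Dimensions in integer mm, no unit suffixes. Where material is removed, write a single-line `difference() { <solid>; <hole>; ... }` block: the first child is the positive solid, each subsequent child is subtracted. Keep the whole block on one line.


difference() { cube([4159, 180, 2969]); translate([984, 0, 758]) cube([615, 180, 1923]); }


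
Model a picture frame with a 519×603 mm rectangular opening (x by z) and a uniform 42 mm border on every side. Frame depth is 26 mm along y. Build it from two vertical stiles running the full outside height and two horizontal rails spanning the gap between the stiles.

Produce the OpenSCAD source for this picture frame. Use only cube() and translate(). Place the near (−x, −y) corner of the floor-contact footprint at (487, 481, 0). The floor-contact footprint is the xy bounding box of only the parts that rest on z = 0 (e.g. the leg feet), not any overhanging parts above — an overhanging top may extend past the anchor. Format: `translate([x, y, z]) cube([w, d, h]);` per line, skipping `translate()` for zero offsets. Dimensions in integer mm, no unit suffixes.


translate([487, 481, 0]) cube([42, 26, 687]);
translate([1048, 481, 0]) cube([42, 26, 687]);
translate([529, 481, 0]) cube([519, 26, 42]);
translate([529, 481, 645]) cube([519, 26, 42]);


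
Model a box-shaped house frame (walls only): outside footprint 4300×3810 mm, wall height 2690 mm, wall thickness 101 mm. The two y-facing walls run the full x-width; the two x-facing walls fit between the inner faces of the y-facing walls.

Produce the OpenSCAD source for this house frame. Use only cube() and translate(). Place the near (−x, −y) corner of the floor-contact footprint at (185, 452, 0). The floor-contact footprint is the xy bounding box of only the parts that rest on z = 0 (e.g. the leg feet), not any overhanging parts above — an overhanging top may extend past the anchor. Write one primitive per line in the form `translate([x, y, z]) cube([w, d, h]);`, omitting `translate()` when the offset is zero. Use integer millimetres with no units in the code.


translate([185, 452, 0]) cube([4300, 101, 2690]);
translate([185, 4161, 0]) cube([4300, 101, 2690]);
translate([185, 553, 0]) cube([101, 3608, 2690]);
translate([4384, 553, 0]) cube([101, 3608, 2690]);


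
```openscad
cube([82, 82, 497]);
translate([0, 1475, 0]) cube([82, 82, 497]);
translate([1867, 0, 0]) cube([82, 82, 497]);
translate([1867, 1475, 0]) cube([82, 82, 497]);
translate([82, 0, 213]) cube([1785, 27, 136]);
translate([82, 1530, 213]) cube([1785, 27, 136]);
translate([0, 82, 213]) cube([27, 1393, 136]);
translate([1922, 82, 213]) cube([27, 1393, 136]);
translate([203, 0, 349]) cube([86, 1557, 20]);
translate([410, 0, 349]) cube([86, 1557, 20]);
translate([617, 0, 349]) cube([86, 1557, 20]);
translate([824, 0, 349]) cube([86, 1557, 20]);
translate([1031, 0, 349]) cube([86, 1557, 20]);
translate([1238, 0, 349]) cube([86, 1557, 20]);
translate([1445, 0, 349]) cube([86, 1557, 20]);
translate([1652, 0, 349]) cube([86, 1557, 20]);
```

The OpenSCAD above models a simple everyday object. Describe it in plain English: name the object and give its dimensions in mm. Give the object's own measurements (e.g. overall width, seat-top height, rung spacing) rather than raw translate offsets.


A bed frame 1949 mm long (x) by 1557 mm wide (y). Four 82×82 mm corner posts, 497 mm tall, at the corners of the footprint. Four rails of 27 mm thickness and 136 mm height run between adjacent posts with their undersides at z = 213 mm, their outer faces flush with the outside of the frame (the two x-running rails run between the posts' inner faces; the two y-running rails run between the posts' inner faces). 8 slats, each 86 mm wide (x) and 20 mm thick, lie across the top of the two x-running rails, running the full 1557 mm width of the frame in y; along x they sit between the end posts with a 121 mm gap after the −x posts and between neighbouring slats, leaving 129 mm before the +x posts.


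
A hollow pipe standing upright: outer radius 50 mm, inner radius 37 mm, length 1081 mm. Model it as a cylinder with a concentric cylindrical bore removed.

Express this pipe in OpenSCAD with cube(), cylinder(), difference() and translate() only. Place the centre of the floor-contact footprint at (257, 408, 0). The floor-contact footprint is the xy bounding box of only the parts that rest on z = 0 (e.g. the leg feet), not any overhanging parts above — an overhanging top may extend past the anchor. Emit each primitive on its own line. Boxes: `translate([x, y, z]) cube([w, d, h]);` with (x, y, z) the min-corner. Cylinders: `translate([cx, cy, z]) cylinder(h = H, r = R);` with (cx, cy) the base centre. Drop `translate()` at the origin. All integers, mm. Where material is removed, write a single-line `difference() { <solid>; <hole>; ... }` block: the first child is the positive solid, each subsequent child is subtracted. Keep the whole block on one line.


difference() { translate([257, 408, 0]) cylinder(h = 1081, r = 50); translate([257, 408, 0]) cylinder(h = 1081, r = 37); }


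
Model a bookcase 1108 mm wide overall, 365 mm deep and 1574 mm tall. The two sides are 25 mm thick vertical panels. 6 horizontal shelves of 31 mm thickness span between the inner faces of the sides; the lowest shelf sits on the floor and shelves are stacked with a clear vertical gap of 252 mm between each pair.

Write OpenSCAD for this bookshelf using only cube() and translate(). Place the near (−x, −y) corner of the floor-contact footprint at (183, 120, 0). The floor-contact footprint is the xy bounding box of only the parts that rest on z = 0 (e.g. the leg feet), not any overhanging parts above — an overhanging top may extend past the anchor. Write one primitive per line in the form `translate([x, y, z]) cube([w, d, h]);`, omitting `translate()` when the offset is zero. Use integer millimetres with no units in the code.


translate([183, 120, 0]) cube([25, 365, 1574]);
translate([1266, 120, 0]) cube([25, 365, 1574]);
translate([208, 120, 0]) cube([1058, 365, 31]);
translate([208, 120, 283]) cube([1058, 365, 31]);
translate([208, 120, 566]) cube([1058, 365, 31]);
translate([208, 120, 849]) cube([1058, 365, 31]);
translate([208, 120, 1132]) cube([1058, 365, 31]);
translate([208, 120, 1415]) cube([1058, 365, 31]);


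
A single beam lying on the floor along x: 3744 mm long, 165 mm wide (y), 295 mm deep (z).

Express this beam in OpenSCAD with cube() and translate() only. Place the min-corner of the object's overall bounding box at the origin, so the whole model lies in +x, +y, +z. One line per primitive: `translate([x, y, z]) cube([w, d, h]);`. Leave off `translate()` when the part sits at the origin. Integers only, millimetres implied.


cube([3744, 165, 295]);


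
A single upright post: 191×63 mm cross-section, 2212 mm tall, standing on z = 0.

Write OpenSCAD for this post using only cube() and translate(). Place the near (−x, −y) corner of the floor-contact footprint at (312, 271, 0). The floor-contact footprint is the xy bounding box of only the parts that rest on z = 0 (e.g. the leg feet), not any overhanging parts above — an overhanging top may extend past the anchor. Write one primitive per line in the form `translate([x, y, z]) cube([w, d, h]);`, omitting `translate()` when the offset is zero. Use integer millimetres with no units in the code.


translate([312, 271, 0]) cube([191, 63, 2212]);


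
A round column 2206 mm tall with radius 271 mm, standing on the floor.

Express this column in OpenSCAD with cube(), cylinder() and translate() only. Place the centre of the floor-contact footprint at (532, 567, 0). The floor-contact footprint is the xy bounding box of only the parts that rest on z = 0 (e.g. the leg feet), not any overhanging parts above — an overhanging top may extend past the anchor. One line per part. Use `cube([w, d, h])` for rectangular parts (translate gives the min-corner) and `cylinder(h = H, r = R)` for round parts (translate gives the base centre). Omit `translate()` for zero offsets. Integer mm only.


translate([532, 567, 0]) cylinder(h = 2206, r = 271);


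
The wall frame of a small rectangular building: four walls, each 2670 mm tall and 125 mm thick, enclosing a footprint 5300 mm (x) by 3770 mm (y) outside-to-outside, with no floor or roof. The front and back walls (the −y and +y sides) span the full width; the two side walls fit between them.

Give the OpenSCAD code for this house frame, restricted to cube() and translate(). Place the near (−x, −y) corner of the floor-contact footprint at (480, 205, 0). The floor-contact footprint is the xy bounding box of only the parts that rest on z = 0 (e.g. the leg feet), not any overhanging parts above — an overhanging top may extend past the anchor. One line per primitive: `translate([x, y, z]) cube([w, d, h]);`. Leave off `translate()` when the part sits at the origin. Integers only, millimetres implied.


translate([480, 205, 0]) cube([5300, 125, 2670]);
translate([480, 3850, 0]) cube([5300, 125, 2670]);
translate([480, 330, 0]) cube([125, 3520, 2670]);
translate([5655, 330, 0]) cube([125, 3520, 2670]);


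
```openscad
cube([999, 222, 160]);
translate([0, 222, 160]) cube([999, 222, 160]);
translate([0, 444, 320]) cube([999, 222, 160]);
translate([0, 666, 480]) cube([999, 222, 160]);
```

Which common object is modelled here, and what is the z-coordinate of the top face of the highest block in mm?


A staircase. The total rise is 640 mm.

4 identical blocks, each offset up and back from the previous — a staircase. Each step is 160 mm tall and there are 4 of them, so the total rise is 4 × 160 = 640 mm.


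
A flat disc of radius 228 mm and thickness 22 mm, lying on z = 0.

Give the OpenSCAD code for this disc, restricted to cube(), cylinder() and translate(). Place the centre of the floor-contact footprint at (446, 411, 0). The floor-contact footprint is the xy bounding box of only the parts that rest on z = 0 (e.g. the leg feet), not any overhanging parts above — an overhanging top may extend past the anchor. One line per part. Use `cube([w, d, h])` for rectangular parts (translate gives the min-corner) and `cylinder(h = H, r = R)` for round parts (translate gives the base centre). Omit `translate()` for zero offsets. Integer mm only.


translate([446, 411, 0]) cylinder(h = 22, r = 228);


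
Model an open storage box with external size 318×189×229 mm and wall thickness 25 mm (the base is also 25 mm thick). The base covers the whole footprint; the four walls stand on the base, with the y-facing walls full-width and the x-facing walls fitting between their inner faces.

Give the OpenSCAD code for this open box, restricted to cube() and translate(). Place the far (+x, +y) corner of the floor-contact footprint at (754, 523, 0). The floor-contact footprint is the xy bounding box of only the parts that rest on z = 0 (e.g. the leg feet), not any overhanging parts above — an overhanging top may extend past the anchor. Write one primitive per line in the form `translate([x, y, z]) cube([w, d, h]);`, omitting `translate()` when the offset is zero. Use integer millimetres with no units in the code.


translate([436, 334, 0]) cube([318, 189, 25]);
translate([436, 334, 25]) cube([318, 25, 204]);
translate([436, 498, 25]) cube([318, 25, 204]);
translate([436, 359, 25]) cube([25, 139, 204]);
translate([729, 359, 25]) cube([25, 139, 204]);


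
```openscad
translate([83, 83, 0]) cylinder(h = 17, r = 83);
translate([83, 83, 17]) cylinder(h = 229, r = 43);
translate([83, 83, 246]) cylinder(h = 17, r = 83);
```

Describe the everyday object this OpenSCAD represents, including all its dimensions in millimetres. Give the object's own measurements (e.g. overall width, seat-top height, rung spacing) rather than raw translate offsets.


A spool: two coaxial disc flanges of radius 83 mm and thickness 17 mm, joined by a core cylinder of radius 43 mm and height 229 mm. The lower flange rests on z = 0 and the three cylinders share a vertical axis.


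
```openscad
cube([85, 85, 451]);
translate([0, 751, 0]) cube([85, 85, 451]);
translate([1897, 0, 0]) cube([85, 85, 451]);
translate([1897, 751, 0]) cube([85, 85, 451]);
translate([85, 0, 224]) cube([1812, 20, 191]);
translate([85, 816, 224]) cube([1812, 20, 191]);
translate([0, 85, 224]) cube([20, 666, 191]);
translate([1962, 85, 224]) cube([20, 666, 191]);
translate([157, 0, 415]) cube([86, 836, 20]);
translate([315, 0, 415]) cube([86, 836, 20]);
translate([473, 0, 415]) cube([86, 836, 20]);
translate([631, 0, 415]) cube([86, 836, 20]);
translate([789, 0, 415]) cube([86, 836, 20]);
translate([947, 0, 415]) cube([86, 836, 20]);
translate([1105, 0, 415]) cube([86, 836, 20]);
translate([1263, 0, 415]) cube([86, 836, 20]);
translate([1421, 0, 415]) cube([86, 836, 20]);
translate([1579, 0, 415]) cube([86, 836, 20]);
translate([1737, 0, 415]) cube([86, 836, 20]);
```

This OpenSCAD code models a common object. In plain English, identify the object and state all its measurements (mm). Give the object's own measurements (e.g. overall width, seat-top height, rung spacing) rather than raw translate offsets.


A bed frame 1982 mm long (x) by 836 mm wide (y). Four 85×85 mm corner posts, 451 mm tall, at the corners of the footprint. Four rails of 20 mm thickness and 191 mm height run between adjacent posts with their undersides at z = 224 mm, their outer faces flush with the outside of the frame (the two x-running rails run between the posts' inner faces; the two y-running rails run between the posts' inner faces). 11 slats, each 86 mm wide (x) and 20 mm thick, lie across the top of the two x-running rails, running the full 836 mm width of the frame in y; along x they sit between the end posts with a 72 mm gap after the −x posts and between neighbouring slats, leaving 74 mm before the +x posts.


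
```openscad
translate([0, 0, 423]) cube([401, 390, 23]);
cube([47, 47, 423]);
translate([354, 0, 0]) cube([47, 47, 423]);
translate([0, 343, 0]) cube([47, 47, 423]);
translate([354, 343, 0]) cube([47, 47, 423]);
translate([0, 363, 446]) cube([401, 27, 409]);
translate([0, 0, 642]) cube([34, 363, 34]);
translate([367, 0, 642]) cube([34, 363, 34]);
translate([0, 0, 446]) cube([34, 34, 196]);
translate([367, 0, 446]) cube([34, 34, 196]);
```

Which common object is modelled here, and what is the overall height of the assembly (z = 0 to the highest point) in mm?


A chair. The overall height is 855 mm.

A slab on four corner posts with a tall panel at the back — a chair. The seat slab sits at z = 423 with thickness 23, and the 409 mm backrest starts at the seat top, so the overall height is 423 + 23 + 409 = 855 mm.


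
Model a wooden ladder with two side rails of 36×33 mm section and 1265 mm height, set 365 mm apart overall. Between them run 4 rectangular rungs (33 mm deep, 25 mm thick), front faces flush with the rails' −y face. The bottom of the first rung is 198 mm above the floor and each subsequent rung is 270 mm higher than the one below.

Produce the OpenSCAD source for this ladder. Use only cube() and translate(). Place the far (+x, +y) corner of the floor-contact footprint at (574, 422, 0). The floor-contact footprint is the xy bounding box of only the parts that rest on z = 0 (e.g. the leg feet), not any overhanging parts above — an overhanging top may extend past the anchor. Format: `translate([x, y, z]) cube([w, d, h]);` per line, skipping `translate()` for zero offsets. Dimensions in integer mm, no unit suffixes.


translate([209, 389, 0]) cube([36, 33, 1265]);
translate([538, 389, 0]) cube([36, 33, 1265]);
translate([245, 389, 198]) cube([293, 33, 25]);
translate([245, 389, 468]) cube([293, 33, 25]);
translate([245, 389, 738]) cube([293, 33, 25]);
translate([245, 389, 1008]) cube([293, 33, 25]);


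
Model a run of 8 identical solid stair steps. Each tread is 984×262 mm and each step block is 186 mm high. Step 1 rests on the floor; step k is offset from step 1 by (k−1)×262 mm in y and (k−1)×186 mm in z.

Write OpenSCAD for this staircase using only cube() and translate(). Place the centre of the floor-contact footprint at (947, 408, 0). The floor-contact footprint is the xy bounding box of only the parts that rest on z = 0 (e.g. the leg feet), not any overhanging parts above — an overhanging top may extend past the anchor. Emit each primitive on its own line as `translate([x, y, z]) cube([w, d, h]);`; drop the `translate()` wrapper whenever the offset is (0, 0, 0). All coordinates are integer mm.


translate([455, 277, 0]) cube([984, 262, 186]);
translate([455, 539, 186]) cube([984, 262, 186]);
translate([455, 801, 372]) cube([984, 262, 186]);
translate([455, 1063, 558]) cube([984, 262, 186]);
translate([455, 1325, 744]) cube([984, 262, 186]);
translate([455, 1587, 930]) cube([984, 262, 186]);
translate([455, 1849, 1116]) cube([984, 262, 186]);
translate([455, 2111, 1302]) cube([984, 262, 186]);


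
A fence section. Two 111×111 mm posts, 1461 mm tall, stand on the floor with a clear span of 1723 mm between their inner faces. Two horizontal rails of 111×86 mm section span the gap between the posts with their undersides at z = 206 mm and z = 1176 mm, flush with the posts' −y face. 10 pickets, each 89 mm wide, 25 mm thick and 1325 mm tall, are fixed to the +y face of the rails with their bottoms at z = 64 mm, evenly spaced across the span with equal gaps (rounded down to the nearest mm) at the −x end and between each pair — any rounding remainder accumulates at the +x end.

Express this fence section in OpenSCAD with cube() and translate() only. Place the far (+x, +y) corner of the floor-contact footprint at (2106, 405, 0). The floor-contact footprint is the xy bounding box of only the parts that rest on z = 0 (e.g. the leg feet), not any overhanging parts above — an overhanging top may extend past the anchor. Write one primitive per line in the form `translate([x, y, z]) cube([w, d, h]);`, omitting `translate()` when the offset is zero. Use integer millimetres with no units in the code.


translate([161, 294, 0]) cube([111, 111, 1461]);
translate([1995, 294, 0]) cube([111, 111, 1461]);
translate([272, 294, 206]) cube([1723, 111, 86]);
translate([272, 294, 1176]) cube([1723, 111, 86]);
translate([347, 405, 64]) cube([89, 25, 1325]);
translate([511, 405, 64]) cube([89, 25, 1325]);
translate([675, 405, 64]) cube([89, 25, 1325]);
translate([839, 405, 64]) cube([89, 25, 1325]);
translate([1003, 405, 64]) cube([89, 25, 1325]);
translate([1167, 405, 64]) cube([89, 25, 1325]);
translate([1331, 405, 64]) cube([89, 25, 1325]);
translate([1495, 405, 64]) cube([89, 25, 1325]);
translate([1659, 405, 64]) cube([89, 25, 1325]);
translate([1823, 405, 64]) cube([89, 25, 1325]);


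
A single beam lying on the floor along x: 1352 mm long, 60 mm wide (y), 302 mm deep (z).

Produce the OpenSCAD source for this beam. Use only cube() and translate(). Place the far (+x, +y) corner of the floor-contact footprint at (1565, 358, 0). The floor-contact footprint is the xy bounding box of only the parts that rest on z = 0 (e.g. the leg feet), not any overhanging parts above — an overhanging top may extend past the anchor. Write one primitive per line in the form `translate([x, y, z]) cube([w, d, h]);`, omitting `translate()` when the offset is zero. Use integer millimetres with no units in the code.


translate([213, 298, 0]) cube([1352, 60, 302]);
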